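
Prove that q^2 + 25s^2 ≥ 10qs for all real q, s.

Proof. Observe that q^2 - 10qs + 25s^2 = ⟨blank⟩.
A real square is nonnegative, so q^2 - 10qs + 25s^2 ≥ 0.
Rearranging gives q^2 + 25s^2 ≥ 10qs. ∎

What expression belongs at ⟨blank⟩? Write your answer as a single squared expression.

q^2 - 10qs + 25s^2 is a perfect-square trinomial: the outer terms are (q)^2 and (5s)^2, and the cross term is -2·q·5s.
So q^2 - 10qs + 25s^2 = (q - 5s)^2 ≥ 0.

(q - 5s)^2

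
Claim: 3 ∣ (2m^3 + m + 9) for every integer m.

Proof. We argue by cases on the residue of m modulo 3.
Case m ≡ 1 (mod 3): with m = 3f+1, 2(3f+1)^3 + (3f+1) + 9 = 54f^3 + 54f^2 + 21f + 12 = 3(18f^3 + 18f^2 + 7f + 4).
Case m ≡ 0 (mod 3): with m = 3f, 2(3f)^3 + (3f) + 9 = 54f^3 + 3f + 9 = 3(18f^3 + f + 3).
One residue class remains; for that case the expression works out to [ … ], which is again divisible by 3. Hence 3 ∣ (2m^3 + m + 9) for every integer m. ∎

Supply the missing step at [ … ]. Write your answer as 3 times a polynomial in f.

Only m ≡ 2 (mod 3) is unaccounted for. Put m = 3f+2:
2(3f+2)^3 + (3f+2) + 9 expands to 54f^3 + 108f^2 + 75f + 27,
and factoring out 3 leaves 3(18f^3 + 36f^2 + 25f + 9).

3(18f^3 + 36f^2 + 25f + 9)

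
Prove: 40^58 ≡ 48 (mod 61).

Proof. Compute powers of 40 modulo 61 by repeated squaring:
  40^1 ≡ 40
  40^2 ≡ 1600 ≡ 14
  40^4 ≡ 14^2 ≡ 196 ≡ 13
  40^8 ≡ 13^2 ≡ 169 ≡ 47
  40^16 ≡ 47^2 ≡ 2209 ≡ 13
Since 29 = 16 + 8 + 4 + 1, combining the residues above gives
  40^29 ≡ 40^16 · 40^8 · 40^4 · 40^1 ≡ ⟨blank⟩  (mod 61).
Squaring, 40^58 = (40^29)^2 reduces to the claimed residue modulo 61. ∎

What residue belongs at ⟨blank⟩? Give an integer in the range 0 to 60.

32

Multiply the listed residues: 13 · 47 · 13 · 40 = 611 → 7943 → 317720.
Reducing modulo 61: 317720 = 5208·61 + 32, so 40^29 ≡ 32.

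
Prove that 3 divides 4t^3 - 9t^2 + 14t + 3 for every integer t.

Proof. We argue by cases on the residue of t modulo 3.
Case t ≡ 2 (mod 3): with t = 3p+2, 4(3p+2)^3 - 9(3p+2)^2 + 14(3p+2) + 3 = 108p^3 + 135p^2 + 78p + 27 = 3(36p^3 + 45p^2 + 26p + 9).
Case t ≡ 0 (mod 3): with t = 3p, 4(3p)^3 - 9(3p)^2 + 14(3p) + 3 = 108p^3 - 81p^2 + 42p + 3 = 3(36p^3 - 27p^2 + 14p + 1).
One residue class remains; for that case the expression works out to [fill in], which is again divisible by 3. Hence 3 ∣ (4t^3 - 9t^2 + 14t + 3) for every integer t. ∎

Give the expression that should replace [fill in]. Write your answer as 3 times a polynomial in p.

Only t ≡ 1 (mod 3) is unaccounted for. Put t = 3p+1:
4(3p+1)^3 - 9(3p+1)^2 + 14(3p+1) + 3 expands to 108p^3 + 27p^2 + 24p + 12,
and factoring out 3 leaves 3(36p^3 + 9p^2 + 8p + 4).

3(36p^3 + 9p^2 + 8p + 4)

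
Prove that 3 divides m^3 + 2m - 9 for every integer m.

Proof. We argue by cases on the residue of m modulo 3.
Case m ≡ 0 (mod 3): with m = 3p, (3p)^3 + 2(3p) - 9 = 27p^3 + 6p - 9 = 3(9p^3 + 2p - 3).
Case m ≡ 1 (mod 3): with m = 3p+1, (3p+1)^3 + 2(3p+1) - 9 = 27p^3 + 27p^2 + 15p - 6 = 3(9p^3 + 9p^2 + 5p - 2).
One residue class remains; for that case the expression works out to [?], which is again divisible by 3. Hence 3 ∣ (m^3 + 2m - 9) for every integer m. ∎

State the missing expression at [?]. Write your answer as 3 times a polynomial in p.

Only m ≡ 2 (mod 3) is unaccounted for. Put m = 3p+2:
(3p+2)^3 + 2(3p+2) - 9 expands to 27p^3 + 54p^2 + 42p + 3,
and factoring out 3 leaves 3(9p^3 + 18p^2 + 14p + 1).

3(9p^3 + 18p^2 + 14p + 1)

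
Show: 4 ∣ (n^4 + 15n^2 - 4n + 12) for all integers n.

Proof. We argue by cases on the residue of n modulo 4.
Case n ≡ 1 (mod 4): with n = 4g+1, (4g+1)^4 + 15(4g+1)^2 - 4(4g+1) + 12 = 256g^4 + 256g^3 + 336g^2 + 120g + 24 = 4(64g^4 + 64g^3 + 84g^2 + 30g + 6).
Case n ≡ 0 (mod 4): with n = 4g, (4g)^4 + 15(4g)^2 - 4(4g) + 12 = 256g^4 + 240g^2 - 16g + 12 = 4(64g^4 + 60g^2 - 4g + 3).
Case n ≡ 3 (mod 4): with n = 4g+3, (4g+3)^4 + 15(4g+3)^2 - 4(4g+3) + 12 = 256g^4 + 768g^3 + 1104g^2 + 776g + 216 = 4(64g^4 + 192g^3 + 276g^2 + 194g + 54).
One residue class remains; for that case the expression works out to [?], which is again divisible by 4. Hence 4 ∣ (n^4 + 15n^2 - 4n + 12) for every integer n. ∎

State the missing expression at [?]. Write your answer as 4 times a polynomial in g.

4(64g^4 + 128g^3 + 156g^2 + 88g + 20)

The residues treated are {1, 0, 3}, so the missing case is n ≡ 2 (mod 4); write n = 4g+2.
Then (4g+2)^4 + 15(4g+2)^2 - 4(4g+2) + 12 = 256g^4 + 512g^3 + 624g^2 + 352g + 80 = 4(64g^4 + 128g^3 + 156g^2 + 88g + 20).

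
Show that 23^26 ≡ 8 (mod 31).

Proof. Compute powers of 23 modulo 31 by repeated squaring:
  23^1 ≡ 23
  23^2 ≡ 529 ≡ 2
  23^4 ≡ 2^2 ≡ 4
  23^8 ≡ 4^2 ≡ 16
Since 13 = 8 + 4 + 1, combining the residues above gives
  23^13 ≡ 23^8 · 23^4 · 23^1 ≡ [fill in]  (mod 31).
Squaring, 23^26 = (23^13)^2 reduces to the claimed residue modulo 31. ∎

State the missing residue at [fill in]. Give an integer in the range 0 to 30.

Multiply the listed residues: 16 · 4 · 23 = 64 → 1472.
Reducing modulo 31: 1472 = 47·31 + 15, so 23^13 ≡ 15.

15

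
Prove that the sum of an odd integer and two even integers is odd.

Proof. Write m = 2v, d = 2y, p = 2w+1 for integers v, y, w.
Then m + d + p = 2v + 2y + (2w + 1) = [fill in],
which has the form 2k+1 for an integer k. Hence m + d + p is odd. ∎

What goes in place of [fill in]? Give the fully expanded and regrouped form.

2v + 2y + (2w + 1) = 2v + 2w + 2y + 1
= 2(v + w + y) + 1.
Since v + w + y is an integer, the sum is of the form 2k+1 for an integer k.

2(v + w + y) + 1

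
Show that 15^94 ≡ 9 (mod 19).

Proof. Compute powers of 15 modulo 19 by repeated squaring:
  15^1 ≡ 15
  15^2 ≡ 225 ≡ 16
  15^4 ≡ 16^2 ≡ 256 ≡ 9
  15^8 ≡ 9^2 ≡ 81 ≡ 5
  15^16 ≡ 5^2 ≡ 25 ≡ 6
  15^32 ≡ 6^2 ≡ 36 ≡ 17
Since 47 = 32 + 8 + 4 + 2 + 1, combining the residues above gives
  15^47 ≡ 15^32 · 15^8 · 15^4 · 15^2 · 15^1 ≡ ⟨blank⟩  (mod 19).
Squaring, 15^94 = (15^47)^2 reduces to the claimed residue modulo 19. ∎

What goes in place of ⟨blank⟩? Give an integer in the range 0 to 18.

3

Multiply the listed residues: 17 · 5 · 9 · 16 · 15 = 85 → 765 → 12240 → 183600.
Reducing modulo 19: 183600 = 9663·19 + 3, so 15^47 ≡ 3.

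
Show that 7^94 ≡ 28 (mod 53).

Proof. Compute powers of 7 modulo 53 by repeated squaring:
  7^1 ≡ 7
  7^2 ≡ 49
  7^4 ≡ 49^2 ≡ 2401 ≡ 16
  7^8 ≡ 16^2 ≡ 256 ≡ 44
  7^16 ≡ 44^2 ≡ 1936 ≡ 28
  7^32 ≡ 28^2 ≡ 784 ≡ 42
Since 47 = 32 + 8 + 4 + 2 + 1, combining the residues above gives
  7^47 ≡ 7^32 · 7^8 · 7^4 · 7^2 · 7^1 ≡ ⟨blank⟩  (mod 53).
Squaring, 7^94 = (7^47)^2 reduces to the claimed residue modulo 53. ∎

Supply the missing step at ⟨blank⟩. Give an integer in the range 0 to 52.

9

7^32 · 7^8 · 7^4 · 7^2 · 7^1 ≡ 42 · 44 · 16 · 49 · 7 = 10141824.
10141824 mod 53 = 9, so 7^47 ≡ 9 (mod 53).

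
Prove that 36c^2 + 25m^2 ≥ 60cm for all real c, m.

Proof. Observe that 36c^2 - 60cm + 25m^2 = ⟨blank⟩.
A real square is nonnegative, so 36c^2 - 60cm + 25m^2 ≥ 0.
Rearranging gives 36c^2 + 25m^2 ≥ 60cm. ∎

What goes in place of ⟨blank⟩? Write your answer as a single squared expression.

(6c - 5m)^2

The leading and trailing coefficients are 6^2 and 5^2, and 60 = 2·6·5, so the trinomial is (6c - 5m)^2.
Hence 36c^2 - 60cm + 25m^2 ≥ 0.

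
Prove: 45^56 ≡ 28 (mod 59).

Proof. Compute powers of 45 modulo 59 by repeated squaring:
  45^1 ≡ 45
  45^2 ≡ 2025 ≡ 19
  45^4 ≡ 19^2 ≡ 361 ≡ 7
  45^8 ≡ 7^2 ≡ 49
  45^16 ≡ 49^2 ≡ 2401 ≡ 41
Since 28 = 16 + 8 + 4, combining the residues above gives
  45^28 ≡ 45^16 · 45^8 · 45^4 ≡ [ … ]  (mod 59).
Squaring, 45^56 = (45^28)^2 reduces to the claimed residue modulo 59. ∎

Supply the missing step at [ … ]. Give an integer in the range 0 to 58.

Multiply the listed residues: 41 · 49 · 7 = 2009 → 14063.
Reducing modulo 59: 14063 = 238·59 + 21, so 45^28 ≡ 21.

21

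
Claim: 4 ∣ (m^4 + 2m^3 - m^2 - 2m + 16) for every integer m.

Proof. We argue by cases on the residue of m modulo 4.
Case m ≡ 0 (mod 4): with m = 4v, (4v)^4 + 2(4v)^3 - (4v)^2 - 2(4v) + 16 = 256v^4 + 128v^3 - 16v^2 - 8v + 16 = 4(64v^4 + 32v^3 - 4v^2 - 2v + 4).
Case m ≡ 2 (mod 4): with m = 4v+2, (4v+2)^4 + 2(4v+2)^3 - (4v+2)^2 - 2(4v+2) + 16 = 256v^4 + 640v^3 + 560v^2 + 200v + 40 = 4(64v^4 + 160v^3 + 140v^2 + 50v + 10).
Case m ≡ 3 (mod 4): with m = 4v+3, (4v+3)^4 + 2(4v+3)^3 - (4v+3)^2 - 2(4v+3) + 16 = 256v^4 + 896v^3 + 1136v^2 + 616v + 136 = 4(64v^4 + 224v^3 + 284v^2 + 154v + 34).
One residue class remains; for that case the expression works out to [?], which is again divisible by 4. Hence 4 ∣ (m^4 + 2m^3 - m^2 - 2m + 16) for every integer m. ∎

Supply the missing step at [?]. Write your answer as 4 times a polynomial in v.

The residues treated are {0, 2, 3}, so the missing case is m ≡ 1 (mod 4); write m = 4v+1.
Then (4v+1)^4 + 2(4v+1)^3 - (4v+1)^2 - 2(4v+1) + 16 = 256v^4 + 384v^3 + 176v^2 + 24v + 16 = 4(64v^4 + 96v^3 + 44v^2 + 6v + 4).

4(64v^4 + 96v^3 + 44v^2 + 6v + 4)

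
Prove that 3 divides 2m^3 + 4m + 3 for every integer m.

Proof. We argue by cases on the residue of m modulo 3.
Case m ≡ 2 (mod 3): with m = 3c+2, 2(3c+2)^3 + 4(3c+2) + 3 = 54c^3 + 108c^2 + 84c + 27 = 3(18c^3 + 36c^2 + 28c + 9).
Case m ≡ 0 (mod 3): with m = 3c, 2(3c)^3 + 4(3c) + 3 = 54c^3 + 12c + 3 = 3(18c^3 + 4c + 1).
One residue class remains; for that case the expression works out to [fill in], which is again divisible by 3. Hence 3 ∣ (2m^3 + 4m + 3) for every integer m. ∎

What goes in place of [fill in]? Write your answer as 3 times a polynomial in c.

3(18c^3 + 18c^2 + 10c + 3)

The residues treated are {2, 0}, so the missing case is m ≡ 1 (mod 3); write m = 3c+1.
Then 2(3c+1)^3 + 4(3c+1) + 3 = 54c^3 + 54c^2 + 30c + 9 = 3(18c^3 + 18c^2 + 10c + 3).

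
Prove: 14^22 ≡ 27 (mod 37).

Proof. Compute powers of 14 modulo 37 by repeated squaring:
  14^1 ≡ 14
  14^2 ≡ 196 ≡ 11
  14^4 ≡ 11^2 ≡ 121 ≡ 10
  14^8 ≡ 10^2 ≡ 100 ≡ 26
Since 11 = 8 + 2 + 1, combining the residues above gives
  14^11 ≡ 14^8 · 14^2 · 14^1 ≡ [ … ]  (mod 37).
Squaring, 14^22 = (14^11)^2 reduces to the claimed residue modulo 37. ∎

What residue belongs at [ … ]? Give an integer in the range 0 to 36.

14^8 · 14^2 · 14^1 ≡ 26 · 11 · 14 = 4004.
4004 mod 37 = 8, so 14^11 ≡ 8 (mod 37).

8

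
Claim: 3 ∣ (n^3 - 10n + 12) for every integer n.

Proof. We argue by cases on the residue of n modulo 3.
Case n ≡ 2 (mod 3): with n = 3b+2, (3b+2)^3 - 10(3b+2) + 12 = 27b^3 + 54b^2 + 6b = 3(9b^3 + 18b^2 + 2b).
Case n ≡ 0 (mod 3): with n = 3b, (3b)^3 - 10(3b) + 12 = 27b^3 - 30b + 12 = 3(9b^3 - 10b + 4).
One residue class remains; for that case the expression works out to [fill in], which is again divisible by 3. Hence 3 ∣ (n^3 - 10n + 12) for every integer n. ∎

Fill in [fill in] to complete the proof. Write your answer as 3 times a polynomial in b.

Only n ≡ 1 (mod 3) is unaccounted for. Put n = 3b+1:
(3b+1)^3 - 10(3b+1) + 12 expands to 27b^3 + 27b^2 - 21b + 3,
and factoring out 3 leaves 3(9b^3 + 9b^2 - 7b + 1).

3(9b^3 + 9b^2 - 7b + 1)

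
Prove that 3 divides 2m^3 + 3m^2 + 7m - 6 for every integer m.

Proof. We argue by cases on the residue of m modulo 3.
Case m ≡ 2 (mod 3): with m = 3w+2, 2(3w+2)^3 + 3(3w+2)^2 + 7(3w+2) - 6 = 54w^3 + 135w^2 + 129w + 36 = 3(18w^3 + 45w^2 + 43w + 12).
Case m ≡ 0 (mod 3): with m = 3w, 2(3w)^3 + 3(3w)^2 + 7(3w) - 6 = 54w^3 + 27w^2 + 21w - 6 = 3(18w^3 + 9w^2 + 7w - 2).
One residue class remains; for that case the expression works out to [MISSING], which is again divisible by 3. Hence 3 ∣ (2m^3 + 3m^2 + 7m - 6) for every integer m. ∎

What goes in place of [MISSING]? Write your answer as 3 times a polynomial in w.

3(18w^3 + 27w^2 + 19w + 2)

Only m ≡ 1 (mod 3) is unaccounted for. Put m = 3w+1:
2(3w+1)^3 + 3(3w+1)^2 + 7(3w+1) - 6 expands to 54w^3 + 81w^2 + 57w + 6,
and factoring out 3 leaves 3(18w^3 + 27w^2 + 19w + 2).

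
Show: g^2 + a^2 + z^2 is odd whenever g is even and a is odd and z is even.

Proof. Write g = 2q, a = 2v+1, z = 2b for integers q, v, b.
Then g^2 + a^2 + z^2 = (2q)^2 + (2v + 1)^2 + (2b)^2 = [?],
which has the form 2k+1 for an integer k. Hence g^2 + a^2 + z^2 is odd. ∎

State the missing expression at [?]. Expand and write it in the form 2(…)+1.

2(2b^2 + 2q^2 + 2v^2 + 2v) + 1

(2q)^2 + (2v + 1)^2 + (2b)^2 = 4b^2 + 4q^2 + 4v^2 + 4v + 1
= 2(2b^2 + 2q^2 + 2v^2 + 2v) + 1.
Since 2b^2 + 2q^2 + 2v^2 + 2v is an integer, the sum of squares is of the form 2k+1 for an integer k.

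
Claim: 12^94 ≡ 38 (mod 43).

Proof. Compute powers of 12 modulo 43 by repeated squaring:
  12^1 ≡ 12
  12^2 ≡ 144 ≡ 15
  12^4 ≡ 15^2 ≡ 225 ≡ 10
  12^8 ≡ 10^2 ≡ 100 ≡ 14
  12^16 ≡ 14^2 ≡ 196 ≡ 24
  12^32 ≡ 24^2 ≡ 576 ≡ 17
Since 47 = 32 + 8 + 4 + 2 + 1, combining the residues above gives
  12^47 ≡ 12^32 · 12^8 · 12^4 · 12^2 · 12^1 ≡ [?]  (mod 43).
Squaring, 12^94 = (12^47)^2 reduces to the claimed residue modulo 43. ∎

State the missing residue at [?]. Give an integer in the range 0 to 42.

Multiply the listed residues: 17 · 14 · 10 · 15 · 12 = 238 → 2380 → 35700 → 428400.
Reducing modulo 43: 428400 = 9962·43 + 34, so 12^47 ≡ 34.

34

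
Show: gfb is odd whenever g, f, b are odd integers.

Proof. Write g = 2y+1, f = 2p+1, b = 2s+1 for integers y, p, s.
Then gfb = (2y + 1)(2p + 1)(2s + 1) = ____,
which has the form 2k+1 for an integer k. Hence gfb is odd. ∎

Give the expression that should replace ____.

(2y + 1)(2p + 1)(2s + 1) = 8psy + 4ps + 4py + 2p + 4sy + 2s + 2y + 1
= 2(4psy + 2ps + 2py + p + 2sy + s + y) + 1.
Since 4psy + 2ps + 2py + p + 2sy + s + y is an integer, the product is of the form 2k+1 for an integer k.

2(4psy + 2ps + 2py + p + 2sy + s + y) + 1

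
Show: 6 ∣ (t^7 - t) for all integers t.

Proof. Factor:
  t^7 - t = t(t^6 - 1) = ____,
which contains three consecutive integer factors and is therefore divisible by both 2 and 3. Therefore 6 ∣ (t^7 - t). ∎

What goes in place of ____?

(t - 1)t(t + 1)(t^4 + t^2 + 1)

t^6 - 1 = (t^2 - 1)(t^4 + t^2 + 1), and t^2 - 1 = (t-1)(t+1).
So t(t^6 - 1) = (t - 1)t(t + 1)(t^4 + t^2 + 1).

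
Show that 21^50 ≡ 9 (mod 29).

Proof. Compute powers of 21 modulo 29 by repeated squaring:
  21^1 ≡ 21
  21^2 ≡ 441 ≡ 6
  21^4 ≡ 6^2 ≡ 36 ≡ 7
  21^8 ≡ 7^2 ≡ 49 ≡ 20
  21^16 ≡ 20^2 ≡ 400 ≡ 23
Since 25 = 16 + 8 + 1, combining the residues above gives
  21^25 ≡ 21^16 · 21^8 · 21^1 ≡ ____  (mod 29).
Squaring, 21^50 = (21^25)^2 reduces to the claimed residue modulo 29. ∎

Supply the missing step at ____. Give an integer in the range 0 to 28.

3

21^16 · 21^8 · 21^1 ≡ 23 · 20 · 21 = 9660.
9660 mod 29 = 3, so 21^25 ≡ 3 (mod 29).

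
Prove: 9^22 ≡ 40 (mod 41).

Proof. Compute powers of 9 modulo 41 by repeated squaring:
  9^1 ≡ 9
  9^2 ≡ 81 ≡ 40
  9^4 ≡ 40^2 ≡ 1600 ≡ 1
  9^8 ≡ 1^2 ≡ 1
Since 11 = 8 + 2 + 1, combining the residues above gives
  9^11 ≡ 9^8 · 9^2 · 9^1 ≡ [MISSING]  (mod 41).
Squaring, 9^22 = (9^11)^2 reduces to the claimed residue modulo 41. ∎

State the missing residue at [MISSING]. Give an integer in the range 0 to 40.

9^8 · 9^2 · 9^1 ≡ 1 · 40 · 9 = 360.
360 mod 41 = 32, so 9^11 ≡ 32 (mod 41).

32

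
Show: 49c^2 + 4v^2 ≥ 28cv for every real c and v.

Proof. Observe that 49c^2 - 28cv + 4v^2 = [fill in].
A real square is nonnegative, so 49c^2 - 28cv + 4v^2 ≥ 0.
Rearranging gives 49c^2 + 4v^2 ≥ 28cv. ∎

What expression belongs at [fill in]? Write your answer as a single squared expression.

(7c - 2v)^2

49c^2 - 28cv + 4v^2 is a perfect-square trinomial: the outer terms are (7c)^2 and (2v)^2, and the cross term is -2·7c·2v.
So 49c^2 - 28cv + 4v^2 = (7c - 2v)^2 ≥ 0.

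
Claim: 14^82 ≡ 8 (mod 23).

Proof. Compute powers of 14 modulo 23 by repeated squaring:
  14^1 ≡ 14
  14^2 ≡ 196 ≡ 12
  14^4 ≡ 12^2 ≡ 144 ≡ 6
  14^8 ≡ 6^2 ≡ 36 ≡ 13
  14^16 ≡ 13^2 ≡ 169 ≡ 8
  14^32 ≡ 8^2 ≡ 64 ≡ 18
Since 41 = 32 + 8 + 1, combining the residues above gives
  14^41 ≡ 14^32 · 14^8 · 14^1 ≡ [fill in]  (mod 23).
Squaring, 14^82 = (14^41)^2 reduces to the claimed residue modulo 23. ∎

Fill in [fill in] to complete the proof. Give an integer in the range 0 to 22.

14^32 · 14^8 · 14^1 ≡ 18 · 13 · 14 = 3276.
3276 mod 23 = 10, so 14^41 ≡ 10 (mod 23).

10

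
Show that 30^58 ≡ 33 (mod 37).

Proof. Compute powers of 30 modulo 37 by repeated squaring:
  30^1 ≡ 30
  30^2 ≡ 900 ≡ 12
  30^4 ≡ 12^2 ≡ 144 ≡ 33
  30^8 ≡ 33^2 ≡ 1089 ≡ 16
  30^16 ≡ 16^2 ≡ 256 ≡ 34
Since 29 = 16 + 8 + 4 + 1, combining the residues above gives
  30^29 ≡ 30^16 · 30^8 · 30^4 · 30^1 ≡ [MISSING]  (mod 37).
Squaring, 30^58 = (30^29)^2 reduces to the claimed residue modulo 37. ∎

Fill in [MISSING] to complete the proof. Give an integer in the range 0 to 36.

Multiply the listed residues: 34 · 16 · 33 · 30 = 544 → 17952 → 538560.
Reducing modulo 37: 538560 = 14555·37 + 25, so 30^29 ≡ 25.

25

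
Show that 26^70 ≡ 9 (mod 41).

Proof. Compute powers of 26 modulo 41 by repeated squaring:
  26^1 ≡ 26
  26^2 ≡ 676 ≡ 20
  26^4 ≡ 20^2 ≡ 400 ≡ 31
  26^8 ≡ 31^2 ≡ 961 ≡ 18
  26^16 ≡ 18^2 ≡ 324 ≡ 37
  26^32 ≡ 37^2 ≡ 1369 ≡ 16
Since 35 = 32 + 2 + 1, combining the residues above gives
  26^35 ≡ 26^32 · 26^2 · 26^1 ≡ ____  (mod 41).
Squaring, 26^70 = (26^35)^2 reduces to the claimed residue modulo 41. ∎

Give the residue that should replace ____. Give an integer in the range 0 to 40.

38

26^32 · 26^2 · 26^1 ≡ 16 · 20 · 26 = 8320.
8320 mod 41 = 38, so 26^35 ≡ 38 (mod 41).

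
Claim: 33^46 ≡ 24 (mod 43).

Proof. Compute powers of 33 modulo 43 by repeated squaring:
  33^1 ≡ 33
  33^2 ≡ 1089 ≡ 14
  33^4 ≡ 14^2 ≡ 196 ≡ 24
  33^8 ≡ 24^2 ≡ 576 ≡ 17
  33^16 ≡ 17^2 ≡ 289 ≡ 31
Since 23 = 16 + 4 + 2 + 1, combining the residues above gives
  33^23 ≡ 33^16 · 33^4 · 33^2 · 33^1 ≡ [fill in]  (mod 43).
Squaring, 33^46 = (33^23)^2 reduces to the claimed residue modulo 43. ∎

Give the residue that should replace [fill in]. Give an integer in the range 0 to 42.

33^16 · 33^4 · 33^2 · 33^1 ≡ 31 · 24 · 14 · 33 = 343728.
343728 mod 43 = 29, so 33^23 ≡ 29 (mod 43).

29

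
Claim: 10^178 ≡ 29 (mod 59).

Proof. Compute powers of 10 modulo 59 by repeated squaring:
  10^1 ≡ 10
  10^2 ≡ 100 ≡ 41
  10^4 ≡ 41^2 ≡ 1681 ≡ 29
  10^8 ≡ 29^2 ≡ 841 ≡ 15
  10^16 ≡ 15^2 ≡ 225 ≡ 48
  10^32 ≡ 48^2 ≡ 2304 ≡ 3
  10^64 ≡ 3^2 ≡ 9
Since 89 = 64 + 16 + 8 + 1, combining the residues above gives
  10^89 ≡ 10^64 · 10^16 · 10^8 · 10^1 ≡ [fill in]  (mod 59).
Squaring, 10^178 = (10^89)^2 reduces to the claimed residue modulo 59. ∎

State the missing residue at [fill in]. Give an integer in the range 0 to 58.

10^64 · 10^16 · 10^8 · 10^1 ≡ 9 · 48 · 15 · 10 = 64800.
64800 mod 59 = 18, so 10^89 ≡ 18 (mod 59).

18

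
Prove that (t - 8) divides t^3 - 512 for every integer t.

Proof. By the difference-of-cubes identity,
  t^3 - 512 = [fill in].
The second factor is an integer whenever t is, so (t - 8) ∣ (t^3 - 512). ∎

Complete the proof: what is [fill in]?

(t - 8)(t^2 + 8t + 64)

a^3 - b^3 = (a - b)(a^2 + ab + b^2). With a = t, b = 8:
t^3 - 512 = (t - 8)(t^2 + 8t + 64).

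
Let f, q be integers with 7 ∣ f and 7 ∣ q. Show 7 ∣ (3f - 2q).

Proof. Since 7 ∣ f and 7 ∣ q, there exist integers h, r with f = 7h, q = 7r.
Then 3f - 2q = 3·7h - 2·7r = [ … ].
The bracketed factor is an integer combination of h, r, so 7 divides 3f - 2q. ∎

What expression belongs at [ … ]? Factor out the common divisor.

7(3h - 2r)

Pull the common 7 out of every term: 3·7h - 2·7r = 7(3h - 2r).
3h - 2r is an integer, which exhibits the divisibility.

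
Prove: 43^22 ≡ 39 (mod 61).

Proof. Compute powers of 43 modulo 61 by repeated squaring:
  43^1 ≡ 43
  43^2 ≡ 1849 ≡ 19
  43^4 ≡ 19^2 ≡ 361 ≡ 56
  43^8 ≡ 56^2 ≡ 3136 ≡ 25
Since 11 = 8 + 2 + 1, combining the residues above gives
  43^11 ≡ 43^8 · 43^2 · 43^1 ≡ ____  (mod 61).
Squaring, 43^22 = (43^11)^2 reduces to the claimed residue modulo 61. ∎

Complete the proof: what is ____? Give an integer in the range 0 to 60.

51

Multiply the listed residues: 25 · 19 · 43 = 475 → 20425.
Reducing modulo 61: 20425 = 334·61 + 51, so 43^11 ≡ 51.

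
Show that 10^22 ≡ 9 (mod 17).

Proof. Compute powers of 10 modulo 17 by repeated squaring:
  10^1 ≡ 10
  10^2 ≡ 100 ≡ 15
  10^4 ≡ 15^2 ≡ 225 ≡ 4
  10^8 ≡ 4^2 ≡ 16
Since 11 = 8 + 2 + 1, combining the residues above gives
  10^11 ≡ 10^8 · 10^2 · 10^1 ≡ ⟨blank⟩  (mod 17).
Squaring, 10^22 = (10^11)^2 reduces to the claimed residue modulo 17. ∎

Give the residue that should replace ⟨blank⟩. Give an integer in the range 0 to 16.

10^8 · 10^2 · 10^1 ≡ 16 · 15 · 10 = 2400.
2400 mod 17 = 3, so 10^11 ≡ 3 (mod 17).

3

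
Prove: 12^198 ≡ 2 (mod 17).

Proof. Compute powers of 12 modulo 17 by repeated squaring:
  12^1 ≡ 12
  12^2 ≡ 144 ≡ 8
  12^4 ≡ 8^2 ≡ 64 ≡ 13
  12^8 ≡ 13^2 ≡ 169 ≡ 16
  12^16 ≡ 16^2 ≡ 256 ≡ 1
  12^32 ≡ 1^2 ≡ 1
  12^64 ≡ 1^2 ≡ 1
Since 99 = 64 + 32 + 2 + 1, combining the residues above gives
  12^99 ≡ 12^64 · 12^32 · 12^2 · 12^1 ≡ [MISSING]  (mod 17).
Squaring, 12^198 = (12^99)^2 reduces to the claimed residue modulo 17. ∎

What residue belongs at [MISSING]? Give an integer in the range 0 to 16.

Multiply the listed residues: 1 · 1 · 8 · 12 = 1 → 8 → 96.
Reducing modulo 17: 96 = 5·17 + 11, so 12^99 ≡ 11.

11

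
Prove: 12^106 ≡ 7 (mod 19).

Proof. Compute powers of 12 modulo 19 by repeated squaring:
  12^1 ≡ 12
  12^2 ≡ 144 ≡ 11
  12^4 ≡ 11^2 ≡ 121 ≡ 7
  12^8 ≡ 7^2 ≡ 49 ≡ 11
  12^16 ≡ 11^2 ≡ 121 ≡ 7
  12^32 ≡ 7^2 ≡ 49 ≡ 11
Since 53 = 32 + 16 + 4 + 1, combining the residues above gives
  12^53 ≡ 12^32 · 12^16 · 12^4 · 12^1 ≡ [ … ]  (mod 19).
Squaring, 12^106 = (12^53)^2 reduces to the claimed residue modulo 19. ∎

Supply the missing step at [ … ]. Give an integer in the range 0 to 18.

8

Multiply the listed residues: 11 · 7 · 7 · 12 = 77 → 539 → 6468.
Reducing modulo 19: 6468 = 340·19 + 8, so 12^53 ≡ 8.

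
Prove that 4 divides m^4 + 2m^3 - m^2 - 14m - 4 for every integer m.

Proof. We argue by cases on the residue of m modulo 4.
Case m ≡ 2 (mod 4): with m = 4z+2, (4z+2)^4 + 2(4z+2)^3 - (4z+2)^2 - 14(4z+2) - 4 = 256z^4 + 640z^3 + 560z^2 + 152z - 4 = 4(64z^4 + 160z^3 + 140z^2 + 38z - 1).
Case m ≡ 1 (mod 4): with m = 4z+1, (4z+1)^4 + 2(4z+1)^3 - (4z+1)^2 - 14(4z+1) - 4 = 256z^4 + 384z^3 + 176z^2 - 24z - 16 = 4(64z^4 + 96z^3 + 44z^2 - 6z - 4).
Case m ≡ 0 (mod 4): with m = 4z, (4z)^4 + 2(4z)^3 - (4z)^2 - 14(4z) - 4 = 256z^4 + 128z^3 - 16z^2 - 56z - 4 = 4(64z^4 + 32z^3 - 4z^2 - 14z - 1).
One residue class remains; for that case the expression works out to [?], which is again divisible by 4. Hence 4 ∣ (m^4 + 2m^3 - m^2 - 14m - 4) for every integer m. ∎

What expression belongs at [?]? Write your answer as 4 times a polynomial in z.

4(64z^4 + 224z^3 + 284z^2 + 142z + 20)

Only m ≡ 3 (mod 4) is unaccounted for. Put m = 4z+3:
(4z+3)^4 + 2(4z+3)^3 - (4z+3)^2 - 14(4z+3) - 4 expands to 256z^4 + 896z^3 + 1136z^2 + 568z + 80,
and factoring out 4 leaves 4(64z^4 + 224z^3 + 284z^2 + 142z + 20).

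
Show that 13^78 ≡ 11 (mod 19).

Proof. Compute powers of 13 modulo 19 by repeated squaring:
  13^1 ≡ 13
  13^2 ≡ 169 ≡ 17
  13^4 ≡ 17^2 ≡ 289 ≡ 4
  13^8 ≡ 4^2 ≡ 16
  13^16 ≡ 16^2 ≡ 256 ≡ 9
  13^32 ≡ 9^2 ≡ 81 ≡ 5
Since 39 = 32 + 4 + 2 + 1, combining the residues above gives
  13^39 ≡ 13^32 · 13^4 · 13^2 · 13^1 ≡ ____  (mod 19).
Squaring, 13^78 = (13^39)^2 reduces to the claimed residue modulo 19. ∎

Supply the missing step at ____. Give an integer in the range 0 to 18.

Multiply the listed residues: 5 · 4 · 17 · 13 = 20 → 340 → 4420.
Reducing modulo 19: 4420 = 232·19 + 12, so 13^39 ≡ 12.

12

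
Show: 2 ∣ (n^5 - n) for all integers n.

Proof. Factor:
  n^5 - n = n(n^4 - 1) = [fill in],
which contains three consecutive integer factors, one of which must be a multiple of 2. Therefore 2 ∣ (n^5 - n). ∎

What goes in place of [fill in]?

(n - 1)n(n + 1)(n^2 + 1)

n^4 - 1 = (n^2 - 1)(n^2 + 1), and n^2 - 1 = (n-1)(n+1).
So n(n^4 - 1) = (n - 1)n(n + 1)(n^2 + 1).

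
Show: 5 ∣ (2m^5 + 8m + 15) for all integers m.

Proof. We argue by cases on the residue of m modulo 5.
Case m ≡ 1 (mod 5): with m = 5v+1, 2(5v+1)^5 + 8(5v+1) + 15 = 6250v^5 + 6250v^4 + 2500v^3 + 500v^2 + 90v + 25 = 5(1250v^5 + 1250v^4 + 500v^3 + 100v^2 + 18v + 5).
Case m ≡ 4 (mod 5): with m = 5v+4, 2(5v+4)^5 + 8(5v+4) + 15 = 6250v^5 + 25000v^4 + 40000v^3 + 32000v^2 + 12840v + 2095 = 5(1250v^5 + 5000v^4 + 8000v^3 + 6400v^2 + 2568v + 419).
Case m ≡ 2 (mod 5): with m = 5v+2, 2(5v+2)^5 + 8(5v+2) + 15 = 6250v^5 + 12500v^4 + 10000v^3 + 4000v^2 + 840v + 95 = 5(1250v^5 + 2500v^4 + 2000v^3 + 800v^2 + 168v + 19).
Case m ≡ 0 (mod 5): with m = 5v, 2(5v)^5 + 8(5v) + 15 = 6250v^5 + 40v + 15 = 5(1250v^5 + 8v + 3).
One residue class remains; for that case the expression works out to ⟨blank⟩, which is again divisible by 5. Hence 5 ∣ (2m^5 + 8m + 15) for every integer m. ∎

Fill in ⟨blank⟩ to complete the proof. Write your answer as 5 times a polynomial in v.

5(1250v^5 + 3750v^4 + 4500v^3 + 2700v^2 + 818v + 105)

The residues treated are {1, 4, 2, 0}, so the missing case is m ≡ 3 (mod 5); write m = 5v+3.
Then 2(5v+3)^5 + 8(5v+3) + 15 = 6250v^5 + 18750v^4 + 22500v^3 + 13500v^2 + 4090v + 525 = 5(1250v^5 + 3750v^4 + 4500v^3 + 2700v^2 + 818v + 105).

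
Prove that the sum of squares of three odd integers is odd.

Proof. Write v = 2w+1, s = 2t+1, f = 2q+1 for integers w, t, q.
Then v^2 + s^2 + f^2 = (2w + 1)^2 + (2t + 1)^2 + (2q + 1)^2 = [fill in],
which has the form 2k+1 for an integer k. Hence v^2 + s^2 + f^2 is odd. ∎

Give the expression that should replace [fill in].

(2w + 1)^2 + (2t + 1)^2 + (2q + 1)^2 = 4q^2 + 4q + 4t^2 + 4t + 4w^2 + 4w + 3
= 2(2q^2 + 2q + 2t^2 + 2t + 2w^2 + 2w + 1) + 1.
Since 2q^2 + 2q + 2t^2 + 2t + 2w^2 + 2w + 1 is an integer, the sum of squares is of the form 2k+1 for an integer k.

2(2q^2 + 2q + 2t^2 + 2t + 2w^2 + 2w + 1) + 1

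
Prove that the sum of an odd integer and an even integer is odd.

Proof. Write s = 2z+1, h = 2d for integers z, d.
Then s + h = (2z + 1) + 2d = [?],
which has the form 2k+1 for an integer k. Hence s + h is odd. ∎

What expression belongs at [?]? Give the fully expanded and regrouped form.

2(d + z) + 1

Expanding: (2z + 1) + 2d = 2d + 2z + 1.
Every term except the constant is even, so this is 2(d + z) + 1,
and d + z ∈ ℤ gives the required form.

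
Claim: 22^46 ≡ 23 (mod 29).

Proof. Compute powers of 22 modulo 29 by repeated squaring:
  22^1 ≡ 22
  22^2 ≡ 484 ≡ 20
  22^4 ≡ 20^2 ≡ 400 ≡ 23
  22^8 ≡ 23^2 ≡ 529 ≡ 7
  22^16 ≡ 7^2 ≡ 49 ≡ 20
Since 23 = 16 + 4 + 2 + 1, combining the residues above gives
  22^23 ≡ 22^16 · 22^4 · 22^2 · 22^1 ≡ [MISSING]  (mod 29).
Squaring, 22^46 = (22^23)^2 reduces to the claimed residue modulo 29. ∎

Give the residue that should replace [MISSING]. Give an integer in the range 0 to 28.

9

22^16 · 22^4 · 22^2 · 22^1 ≡ 20 · 23 · 20 · 22 = 202400.
202400 mod 29 = 9, so 22^23 ≡ 9 (mod 29).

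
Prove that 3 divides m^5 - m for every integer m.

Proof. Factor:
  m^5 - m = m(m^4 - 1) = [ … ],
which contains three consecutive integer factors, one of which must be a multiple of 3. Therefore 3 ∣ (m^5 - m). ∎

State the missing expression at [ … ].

(m - 1)m(m + 1)(m^2 + 1)

m^4 - 1 = (m^2 - 1)(m^2 + 1), and m^2 - 1 = (m-1)(m+1).
So m(m^4 - 1) = (m - 1)m(m + 1)(m^2 + 1).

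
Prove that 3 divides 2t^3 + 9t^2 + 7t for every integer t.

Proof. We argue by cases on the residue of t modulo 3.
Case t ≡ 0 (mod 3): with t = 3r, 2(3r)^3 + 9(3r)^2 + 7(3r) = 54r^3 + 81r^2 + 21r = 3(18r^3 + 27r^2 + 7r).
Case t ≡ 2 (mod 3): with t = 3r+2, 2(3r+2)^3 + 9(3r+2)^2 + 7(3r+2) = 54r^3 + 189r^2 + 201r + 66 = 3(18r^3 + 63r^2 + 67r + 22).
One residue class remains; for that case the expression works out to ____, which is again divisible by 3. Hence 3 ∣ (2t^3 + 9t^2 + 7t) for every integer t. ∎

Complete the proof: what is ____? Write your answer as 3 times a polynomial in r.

3(18r^3 + 45r^2 + 31r + 6)

The residues treated are {0, 2}, so the missing case is t ≡ 1 (mod 3); write t = 3r+1.
Then 2(3r+1)^3 + 9(3r+1)^2 + 7(3r+1) = 54r^3 + 135r^2 + 93r + 18 = 3(18r^3 + 45r^2 + 31r + 6).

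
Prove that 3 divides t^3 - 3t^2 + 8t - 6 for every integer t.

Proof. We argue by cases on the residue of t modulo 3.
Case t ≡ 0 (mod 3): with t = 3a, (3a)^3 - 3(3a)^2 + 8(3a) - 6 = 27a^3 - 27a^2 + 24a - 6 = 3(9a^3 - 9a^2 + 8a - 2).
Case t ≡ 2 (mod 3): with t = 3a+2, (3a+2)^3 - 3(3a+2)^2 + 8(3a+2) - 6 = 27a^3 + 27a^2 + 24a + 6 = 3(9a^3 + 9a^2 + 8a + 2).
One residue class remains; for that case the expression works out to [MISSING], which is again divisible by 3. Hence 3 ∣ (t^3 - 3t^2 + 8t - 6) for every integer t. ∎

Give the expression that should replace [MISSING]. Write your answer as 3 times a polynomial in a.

3(9a^3 + 5a)

Only t ≡ 1 (mod 3) is unaccounted for. Put t = 3a+1:
(3a+1)^3 - 3(3a+1)^2 + 8(3a+1) - 6 expands to 27a^3 + 15a,
and factoring out 3 leaves 3(9a^3 + 5a).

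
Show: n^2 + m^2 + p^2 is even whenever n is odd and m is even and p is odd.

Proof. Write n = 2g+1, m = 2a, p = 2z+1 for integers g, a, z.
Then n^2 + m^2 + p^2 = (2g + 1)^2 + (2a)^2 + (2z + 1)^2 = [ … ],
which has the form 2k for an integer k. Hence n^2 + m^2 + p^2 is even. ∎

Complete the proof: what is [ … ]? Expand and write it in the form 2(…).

(2g + 1)^2 + (2a)^2 + (2z + 1)^2 = 4a^2 + 4g^2 + 4g + 4z^2 + 4z + 2
= 2(2a^2 + 2g^2 + 2g + 2z^2 + 2z + 1).
Since 2a^2 + 2g^2 + 2g + 2z^2 + 2z + 1 is an integer, the sum of squares is of the form 2k for an integer k.

2(2a^2 + 2g^2 + 2g + 2z^2 + 2z + 1)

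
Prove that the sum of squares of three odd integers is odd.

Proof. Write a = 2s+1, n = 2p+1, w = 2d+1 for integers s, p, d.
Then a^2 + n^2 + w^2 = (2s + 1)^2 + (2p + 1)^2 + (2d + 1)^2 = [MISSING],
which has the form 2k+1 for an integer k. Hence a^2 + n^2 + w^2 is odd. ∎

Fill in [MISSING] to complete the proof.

2(2d^2 + 2d + 2p^2 + 2p + 2s^2 + 2s + 1) + 1

Expanding: (2s + 1)^2 + (2p + 1)^2 + (2d + 1)^2 = 4d^2 + 4d + 4p^2 + 4p + 4s^2 + 4s + 3.
Every term except the constant is even, so this is 2(2d^2 + 2d + 2p^2 + 2p + 2s^2 + 2s + 1) + 1,
and 2d^2 + 2d + 2p^2 + 2p + 2s^2 + 2s + 1 ∈ ℤ gives the required form.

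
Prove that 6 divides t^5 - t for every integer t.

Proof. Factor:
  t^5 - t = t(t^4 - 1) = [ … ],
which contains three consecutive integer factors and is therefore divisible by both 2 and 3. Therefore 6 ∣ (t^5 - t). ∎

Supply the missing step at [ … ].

(t - 1)t(t + 1)(t^2 + 1)

t^4 - 1 = (t^2 - 1)(t^2 + 1), and t^2 - 1 = (t-1)(t+1).
So t(t^4 - 1) = (t - 1)t(t + 1)(t^2 + 1).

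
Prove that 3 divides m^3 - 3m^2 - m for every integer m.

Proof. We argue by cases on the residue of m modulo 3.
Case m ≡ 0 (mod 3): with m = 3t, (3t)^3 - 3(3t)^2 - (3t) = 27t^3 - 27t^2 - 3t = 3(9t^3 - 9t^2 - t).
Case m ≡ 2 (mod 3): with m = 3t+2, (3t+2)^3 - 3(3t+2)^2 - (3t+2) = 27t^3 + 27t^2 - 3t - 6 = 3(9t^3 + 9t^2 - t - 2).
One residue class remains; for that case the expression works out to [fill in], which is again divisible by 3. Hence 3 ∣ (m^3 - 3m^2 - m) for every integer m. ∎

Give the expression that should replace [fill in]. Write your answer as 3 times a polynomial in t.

3(9t^3 - 4t - 1)

Only m ≡ 1 (mod 3) is unaccounted for. Put m = 3t+1:
(3t+1)^3 - 3(3t+1)^2 - (3t+1) expands to 27t^3 - 12t - 3,
and factoring out 3 leaves 3(9t^3 - 4t - 1).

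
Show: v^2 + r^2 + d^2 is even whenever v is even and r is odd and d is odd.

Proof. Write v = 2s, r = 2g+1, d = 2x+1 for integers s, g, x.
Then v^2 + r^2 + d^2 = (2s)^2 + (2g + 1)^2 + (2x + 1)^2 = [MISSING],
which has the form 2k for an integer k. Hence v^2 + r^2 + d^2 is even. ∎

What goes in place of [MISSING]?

2(2g^2 + 2g + 2s^2 + 2x^2 + 2x + 1)

(2s)^2 + (2g + 1)^2 + (2x + 1)^2 = 4g^2 + 4g + 4s^2 + 4x^2 + 4x + 2
= 2(2g^2 + 2g + 2s^2 + 2x^2 + 2x + 1).
Since 2g^2 + 2g + 2s^2 + 2x^2 + 2x + 1 is an integer, the sum of squares is of the form 2k for an integer k.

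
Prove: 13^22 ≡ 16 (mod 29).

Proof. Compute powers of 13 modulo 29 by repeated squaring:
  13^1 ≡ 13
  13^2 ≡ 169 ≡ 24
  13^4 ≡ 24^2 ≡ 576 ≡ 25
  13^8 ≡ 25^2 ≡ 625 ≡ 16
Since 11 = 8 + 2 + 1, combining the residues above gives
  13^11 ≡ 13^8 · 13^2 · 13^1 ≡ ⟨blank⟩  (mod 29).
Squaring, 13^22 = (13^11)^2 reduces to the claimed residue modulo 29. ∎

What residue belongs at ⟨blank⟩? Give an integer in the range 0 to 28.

13^8 · 13^2 · 13^1 ≡ 16 · 24 · 13 = 4992.
4992 mod 29 = 4, so 13^11 ≡ 4 (mod 29).

4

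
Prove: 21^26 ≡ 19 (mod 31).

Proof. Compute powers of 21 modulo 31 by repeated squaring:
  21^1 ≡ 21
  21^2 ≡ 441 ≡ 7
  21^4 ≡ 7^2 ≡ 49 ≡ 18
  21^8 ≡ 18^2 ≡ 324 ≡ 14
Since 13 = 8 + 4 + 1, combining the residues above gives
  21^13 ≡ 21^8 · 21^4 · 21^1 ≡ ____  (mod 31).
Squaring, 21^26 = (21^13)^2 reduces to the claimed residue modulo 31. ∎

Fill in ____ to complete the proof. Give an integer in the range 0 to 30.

22

21^8 · 21^4 · 21^1 ≡ 14 · 18 · 21 = 5292.
5292 mod 31 = 22, so 21^13 ≡ 22 (mod 31).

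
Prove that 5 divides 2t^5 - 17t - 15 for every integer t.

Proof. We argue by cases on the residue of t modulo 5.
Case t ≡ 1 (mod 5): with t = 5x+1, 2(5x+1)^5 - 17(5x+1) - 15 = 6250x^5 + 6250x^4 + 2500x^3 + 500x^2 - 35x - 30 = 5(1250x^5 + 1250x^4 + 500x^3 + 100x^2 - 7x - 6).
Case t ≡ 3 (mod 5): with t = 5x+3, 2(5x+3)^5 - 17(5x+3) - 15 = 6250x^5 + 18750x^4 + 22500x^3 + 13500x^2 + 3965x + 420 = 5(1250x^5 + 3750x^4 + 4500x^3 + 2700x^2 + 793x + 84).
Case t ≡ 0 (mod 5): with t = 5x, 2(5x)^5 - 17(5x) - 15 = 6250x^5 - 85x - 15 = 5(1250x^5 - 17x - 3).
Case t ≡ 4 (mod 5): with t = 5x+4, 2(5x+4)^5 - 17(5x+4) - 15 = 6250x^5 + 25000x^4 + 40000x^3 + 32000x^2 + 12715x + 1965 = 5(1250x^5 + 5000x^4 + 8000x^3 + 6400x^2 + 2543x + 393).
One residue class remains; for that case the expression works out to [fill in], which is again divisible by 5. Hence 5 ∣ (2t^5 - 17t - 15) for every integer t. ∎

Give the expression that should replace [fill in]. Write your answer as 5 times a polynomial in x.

The residues treated are {1, 3, 0, 4}, so the missing case is t ≡ 2 (mod 5); write t = 5x+2.
Then 2(5x+2)^5 - 17(5x+2) - 15 = 6250x^5 + 12500x^4 + 10000x^3 + 4000x^2 + 715x + 15 = 5(1250x^5 + 2500x^4 + 2000x^3 + 800x^2 + 143x + 3).

5(1250x^5 + 2500x^4 + 2000x^3 + 800x^2 + 143x + 3)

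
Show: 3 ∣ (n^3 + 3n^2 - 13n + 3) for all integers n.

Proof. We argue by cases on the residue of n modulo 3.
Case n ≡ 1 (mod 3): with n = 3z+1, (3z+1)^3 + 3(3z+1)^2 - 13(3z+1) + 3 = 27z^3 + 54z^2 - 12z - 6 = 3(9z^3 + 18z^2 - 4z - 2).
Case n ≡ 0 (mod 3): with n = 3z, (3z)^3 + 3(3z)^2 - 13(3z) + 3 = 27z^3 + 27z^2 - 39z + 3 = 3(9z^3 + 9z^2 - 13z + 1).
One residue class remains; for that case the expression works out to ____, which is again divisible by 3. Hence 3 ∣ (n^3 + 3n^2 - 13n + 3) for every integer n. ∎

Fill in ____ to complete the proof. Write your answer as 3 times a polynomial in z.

The residues treated are {1, 0}, so the missing case is n ≡ 2 (mod 3); write n = 3z+2.
Then (3z+2)^3 + 3(3z+2)^2 - 13(3z+2) + 3 = 27z^3 + 81z^2 + 33z - 3 = 3(9z^3 + 27z^2 + 11z - 1).

3(9z^3 + 27z^2 + 11z - 1)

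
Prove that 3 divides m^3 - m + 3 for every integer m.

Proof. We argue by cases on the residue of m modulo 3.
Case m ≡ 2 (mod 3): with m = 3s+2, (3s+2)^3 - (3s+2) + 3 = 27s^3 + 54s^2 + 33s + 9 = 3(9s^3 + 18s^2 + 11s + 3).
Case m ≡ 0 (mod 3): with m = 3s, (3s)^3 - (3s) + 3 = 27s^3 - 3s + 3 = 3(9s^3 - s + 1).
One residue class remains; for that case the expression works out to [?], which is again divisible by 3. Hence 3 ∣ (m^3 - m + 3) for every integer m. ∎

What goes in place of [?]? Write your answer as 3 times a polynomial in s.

The residues treated are {2, 0}, so the missing case is m ≡ 1 (mod 3); write m = 3s+1.
Then (3s+1)^3 - (3s+1) + 3 = 27s^3 + 27s^2 + 6s + 3 = 3(9s^3 + 9s^2 + 2s + 1).

3(9s^3 + 9s^2 + 2s + 1)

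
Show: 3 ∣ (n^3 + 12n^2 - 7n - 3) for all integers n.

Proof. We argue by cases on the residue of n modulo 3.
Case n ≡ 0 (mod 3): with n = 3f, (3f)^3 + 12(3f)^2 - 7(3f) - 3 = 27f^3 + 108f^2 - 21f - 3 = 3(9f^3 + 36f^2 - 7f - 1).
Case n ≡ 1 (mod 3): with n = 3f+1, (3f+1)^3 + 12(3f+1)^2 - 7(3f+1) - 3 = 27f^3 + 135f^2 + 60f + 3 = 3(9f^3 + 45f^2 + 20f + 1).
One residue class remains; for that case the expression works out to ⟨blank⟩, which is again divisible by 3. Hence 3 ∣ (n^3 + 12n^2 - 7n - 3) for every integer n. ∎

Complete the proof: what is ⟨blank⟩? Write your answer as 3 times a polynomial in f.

The residues treated are {0, 1}, so the missing case is n ≡ 2 (mod 3); write n = 3f+2.
Then (3f+2)^3 + 12(3f+2)^2 - 7(3f+2) - 3 = 27f^3 + 162f^2 + 159f + 39 = 3(9f^3 + 54f^2 + 53f + 13).

3(9f^3 + 54f^2 + 53f + 13)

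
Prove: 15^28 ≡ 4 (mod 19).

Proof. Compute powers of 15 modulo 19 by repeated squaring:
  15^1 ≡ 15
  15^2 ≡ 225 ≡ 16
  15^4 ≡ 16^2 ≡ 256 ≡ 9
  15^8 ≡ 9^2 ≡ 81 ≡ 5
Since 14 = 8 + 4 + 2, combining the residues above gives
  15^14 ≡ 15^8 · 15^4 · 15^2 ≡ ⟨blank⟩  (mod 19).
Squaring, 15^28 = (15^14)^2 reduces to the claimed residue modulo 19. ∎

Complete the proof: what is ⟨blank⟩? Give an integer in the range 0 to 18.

17

15^8 · 15^4 · 15^2 ≡ 5 · 9 · 16 = 720.
720 mod 19 = 17, so 15^14 ≡ 17 (mod 19).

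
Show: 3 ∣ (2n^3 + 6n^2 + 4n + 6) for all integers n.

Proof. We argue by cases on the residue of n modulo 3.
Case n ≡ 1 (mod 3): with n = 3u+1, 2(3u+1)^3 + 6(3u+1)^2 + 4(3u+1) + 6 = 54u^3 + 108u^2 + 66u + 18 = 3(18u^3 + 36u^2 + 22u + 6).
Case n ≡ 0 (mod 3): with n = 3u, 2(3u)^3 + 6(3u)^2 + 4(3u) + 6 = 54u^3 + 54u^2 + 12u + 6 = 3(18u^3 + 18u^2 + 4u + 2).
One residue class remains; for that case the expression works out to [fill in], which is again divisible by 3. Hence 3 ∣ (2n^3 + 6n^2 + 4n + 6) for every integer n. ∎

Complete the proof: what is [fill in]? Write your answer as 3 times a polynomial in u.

3(18u^3 + 54u^2 + 52u + 18)

Only n ≡ 2 (mod 3) is unaccounted for. Put n = 3u+2:
2(3u+2)^3 + 6(3u+2)^2 + 4(3u+2) + 6 expands to 54u^3 + 162u^2 + 156u + 54,
and factoring out 3 leaves 3(18u^3 + 54u^2 + 52u + 18).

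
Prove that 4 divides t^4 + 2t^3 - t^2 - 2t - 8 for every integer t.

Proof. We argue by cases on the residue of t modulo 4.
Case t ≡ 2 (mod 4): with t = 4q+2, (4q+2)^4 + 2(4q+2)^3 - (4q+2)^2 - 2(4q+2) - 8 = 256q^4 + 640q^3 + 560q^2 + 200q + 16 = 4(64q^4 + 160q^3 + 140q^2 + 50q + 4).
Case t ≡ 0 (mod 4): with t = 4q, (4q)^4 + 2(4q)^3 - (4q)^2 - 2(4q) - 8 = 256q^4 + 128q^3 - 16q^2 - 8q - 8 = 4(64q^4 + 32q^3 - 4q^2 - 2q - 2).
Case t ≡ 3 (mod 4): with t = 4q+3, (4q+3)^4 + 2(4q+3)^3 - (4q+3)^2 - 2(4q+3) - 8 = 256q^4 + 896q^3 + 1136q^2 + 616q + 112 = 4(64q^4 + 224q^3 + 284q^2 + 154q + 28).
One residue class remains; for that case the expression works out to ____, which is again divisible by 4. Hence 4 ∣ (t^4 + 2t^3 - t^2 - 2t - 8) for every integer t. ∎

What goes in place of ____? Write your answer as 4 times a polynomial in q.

Only t ≡ 1 (mod 4) is unaccounted for. Put t = 4q+1:
(4q+1)^4 + 2(4q+1)^3 - (4q+1)^2 - 2(4q+1) - 8 expands to 256q^4 + 384q^3 + 176q^2 + 24q - 8,
and factoring out 4 leaves 4(64q^4 + 96q^3 + 44q^2 + 6q - 2).

4(64q^4 + 96q^3 + 44q^2 + 6q - 2)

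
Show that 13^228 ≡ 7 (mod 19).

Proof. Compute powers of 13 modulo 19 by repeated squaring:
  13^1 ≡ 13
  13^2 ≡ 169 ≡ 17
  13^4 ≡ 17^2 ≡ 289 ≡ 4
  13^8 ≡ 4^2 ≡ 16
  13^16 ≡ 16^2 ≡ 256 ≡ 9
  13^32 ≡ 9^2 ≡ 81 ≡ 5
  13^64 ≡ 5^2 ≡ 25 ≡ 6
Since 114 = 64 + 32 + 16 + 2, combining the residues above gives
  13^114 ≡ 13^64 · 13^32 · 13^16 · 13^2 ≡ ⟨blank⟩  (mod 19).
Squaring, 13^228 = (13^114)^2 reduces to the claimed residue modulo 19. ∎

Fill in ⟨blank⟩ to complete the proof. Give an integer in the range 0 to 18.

Multiply the listed residues: 6 · 5 · 9 · 17 = 30 → 270 → 4590.
Reducing modulo 19: 4590 = 241·19 + 11, so 13^114 ≡ 11.

11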